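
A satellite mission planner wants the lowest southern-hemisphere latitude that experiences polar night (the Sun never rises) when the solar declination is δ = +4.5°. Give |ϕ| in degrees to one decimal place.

Polar night requires cos h₀ = −tan ϕ tan δ ≥ 1, i.e. tan ϕ tan δ ≤ −1.
The boundary is |tan ϕ| · |tan δ| = 1, so |ϕ| = 90° − |δ| = 90° − 4.5° = 85.5° in the southern hemisphere.

|ϕ| = 85.5°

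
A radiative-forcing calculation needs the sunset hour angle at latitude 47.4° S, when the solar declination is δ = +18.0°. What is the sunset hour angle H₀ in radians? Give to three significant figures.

cos H₀ = −tan φ · tan δ = −tan(-47.4°) × tan(+18.000°) = 0.3533, so H₀ = 1.2096 rad = 69.31°.

H₀ = 1.21 rad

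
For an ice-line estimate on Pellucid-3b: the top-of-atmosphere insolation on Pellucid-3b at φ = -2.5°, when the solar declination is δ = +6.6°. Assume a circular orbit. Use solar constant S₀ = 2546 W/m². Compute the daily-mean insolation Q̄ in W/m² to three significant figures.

cos H₀ = −tan(-2.5°) tan(+6.600°) = 0.0051, H₀ = 1.5657 rad.
Bracket: H₀ sin φ sin δ + cos φ cos δ sin H₀ = 1.5657×-0.04362×0.11494 + 0.99905×0.99337×0.99999 = -0.007850 + 0.992416 = 0.984566.
Q̄ = (S₀/π) × [bracket] = (2546/π) × 0.984566 = 797.9 W/m².

Q̄ ≈ 798 W/m²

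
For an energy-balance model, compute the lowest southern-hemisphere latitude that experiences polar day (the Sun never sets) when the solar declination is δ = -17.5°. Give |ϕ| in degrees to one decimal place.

|ϕ| = 72.5°

Polar day requires cos h₀ = −tan ϕ tan δ ≤ −1, i.e. tan ϕ tan δ ≥ 1.
The boundary is |tan ϕ| · |tan δ| = 1, so |ϕ| = 90° − |δ| = 90° − 17.5° = 72.5° in the southern hemisphere.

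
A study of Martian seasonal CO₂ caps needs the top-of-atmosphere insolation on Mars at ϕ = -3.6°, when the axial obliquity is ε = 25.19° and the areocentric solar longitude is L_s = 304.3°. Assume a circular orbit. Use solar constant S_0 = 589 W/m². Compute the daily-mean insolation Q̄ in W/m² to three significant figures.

Q̄ ≈ 182 W/m²

sin δ = sin 25.19° × sin 304.3° = -0.35161, so δ = -20.586°.
cos h₀ = −tan(-3.6°) tan(-20.586°) = -0.0236, h₀ = 1.5944 rad.
Bracket: h₀ sin ϕ sin δ + cos ϕ cos δ sin h₀ = 1.5944×-0.06279×-0.35161 + 0.99803×0.93615×0.99972 = 0.035201 + 0.934044 = 0.969245.
Q̄ = (S_0/π) × [bracket] = (589/π) × 0.969245 = 181.7 W/m².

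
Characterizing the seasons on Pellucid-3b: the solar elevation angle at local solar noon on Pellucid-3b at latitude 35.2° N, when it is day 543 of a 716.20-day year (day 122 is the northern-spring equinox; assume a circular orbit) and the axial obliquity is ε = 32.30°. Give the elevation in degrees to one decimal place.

Solar longitude: λ_s = 360° × (543 − 122)/716.20 = 211.617°.
sin δ = sin 32.30° × sin 211.617° = -0.28013, so δ = -16.268°.
At local noon the hour angle is zero, so the zenith angle equals |φ − δ| = |+35.2° − (-16.268°)| = 51.468°.
Elevation = 90° − 51.468° = 38.5°.

38.5°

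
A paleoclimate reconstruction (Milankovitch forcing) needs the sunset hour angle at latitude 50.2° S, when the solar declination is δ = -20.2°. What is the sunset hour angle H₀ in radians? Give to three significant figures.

H₀ = 2.03 rad

cos H₀ = −tan φ · tan δ = −tan(-50.2°) × tan(-20.200°) = -0.4416, so H₀ = 2.0282 rad = 116.21°.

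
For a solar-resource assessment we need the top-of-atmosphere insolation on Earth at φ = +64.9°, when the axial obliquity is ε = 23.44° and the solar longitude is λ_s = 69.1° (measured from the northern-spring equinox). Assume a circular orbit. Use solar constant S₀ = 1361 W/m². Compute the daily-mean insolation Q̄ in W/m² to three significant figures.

Q̄ ≈ 467 W/m²

Solar declination: sin δ = sin ε · sin λ_s = sin 23.44° × sin 69.1° = 0.37162, so δ = +21.815°.
cos H₀ = −tan(+64.9°) tan(+21.815°) = -0.8545, H₀ = 2.5954 rad.
Bracket: H₀ sin φ sin δ + cos φ cos δ sin H₀ = 2.5954×0.90557×0.37162 + 0.42420×0.92839×0.51944 = 0.873425 + 0.204567 = 1.077992.
Q̄ = (S₀/π) × [bracket] = (1361/π) × 1.077992 = 467.0 W/m².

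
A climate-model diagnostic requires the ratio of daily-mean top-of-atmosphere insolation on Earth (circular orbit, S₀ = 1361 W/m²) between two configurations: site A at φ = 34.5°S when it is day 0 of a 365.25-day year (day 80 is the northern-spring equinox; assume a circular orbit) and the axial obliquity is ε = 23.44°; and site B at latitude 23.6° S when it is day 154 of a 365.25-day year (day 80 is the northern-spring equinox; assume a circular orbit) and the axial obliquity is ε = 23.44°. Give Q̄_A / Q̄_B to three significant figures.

— Configuration A (φ=-34.5°):
Solar longitude: λ_s = 360° × (0 − 80)/365.25 = -78.850°, i.e. -78.850° + 360° = 281.150°.
sin δ = sin 23.44° × sin 281.150° = -0.39028, so δ = -22.972°.
cos H₀ = −tan(-34.5°) tan(-22.972°) = -0.2913, H₀ = 1.8664 rad.
Bracket: H₀ sin φ sin δ + cos φ cos δ sin H₀ = 1.8664×-0.56641×-0.39028 + 0.82413×0.92070×0.95662 = 0.412584 + 0.725861 = 1.138445.
Q̄ = (S₀/π) × [bracket] = (1361/π) × 1.138445 = 493.20 W/m².
— Configuration B (φ=-23.6°):
Solar longitude: λ_s = 360° × (154 − 80)/365.25 = 72.936°.
sin δ = sin 23.44° × sin 72.936° = 0.38028, so δ = +22.351°.
cos H₀ = −tan(-23.6°) tan(+22.351°) = 0.1796, H₀ = 1.3902 rad.
Bracket: H₀ sin φ sin δ + cos φ cos δ sin H₀ = 1.3902×-0.40035×0.38028 + 0.91636×0.92487×0.98373 = -0.211651 + 0.833725 = 0.622074.
Q̄ = (S₀/π) × [bracket] = (1361/π) × 0.622074 = 269.49 W/m².
Ratio Q̄_A / Q̄_B = 493.20 / 269.49 = 1.830.

Q̄_A / Q̄_B ≈ 1.83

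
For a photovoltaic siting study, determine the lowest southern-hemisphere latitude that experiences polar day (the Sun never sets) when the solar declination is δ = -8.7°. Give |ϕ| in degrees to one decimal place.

Polar day requires cos h₀ = −tan ϕ tan δ ≤ −1, i.e. tan ϕ tan δ ≥ 1.
The boundary is |tan ϕ| · |tan δ| = 1, so |ϕ| = 90° − |δ| = 90° − 8.7° = 81.3° in the southern hemisphere.

|ϕ| = 81.3°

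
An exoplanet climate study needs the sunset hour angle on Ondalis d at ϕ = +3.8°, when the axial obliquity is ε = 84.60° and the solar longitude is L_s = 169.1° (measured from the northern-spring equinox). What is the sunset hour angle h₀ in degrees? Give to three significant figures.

h₀ = 90.7°

Solar declination: sin δ = sin ε · sin L_s = sin 84.60° × sin 169.1° = 0.18826, so δ = +10.851°.
cos h₀ = −tan ϕ · tan δ = −tan(+3.8°) × tan(+10.851°) = -0.0127, so h₀ = 1.5835 rad = 90.73°.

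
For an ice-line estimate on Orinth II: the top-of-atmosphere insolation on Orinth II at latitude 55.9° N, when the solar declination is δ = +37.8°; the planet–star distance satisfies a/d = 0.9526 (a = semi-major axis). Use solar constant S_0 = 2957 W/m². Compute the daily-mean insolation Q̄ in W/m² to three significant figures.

cos h₀ = −tan(+55.9°) tan(+37.800°) = -1.1457 ≤ −1 ⇒ polar day, h₀ = π.
Bracket: h₀ sin ϕ sin δ + cos ϕ cos δ sin h₀ = 3.1416×0.82806×0.61291 + 0.56064×0.79016×0.00000 = 1.594444 + 0.000000 = 1.594444.
Inverse-square distance factor (a/d)² = 0.9526² = 0.907447.
Q̄ = (S_0/π) × 0.907447 × [bracket] = (2957/π) × 0.907447 × 1.594444 = 1362 W/m².

Q̄ ≈ 1.36e+03 W/m²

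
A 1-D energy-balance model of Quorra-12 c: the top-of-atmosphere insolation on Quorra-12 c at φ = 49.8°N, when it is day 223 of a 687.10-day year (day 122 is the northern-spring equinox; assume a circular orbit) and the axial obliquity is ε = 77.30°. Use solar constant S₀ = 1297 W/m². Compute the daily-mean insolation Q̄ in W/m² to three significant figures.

Solar longitude: λ_s = 360° × (223 − 122)/687.10 = 52.918°.
sin δ = sin 77.30° × sin 52.918° = 0.77826, so δ = +51.101°.
cos H₀ = −tan(+49.8°) tan(+51.101°) = -1.4666 ≤ −1 ⇒ polar day, H₀ = π.
Bracket: H₀ sin φ sin δ + cos φ cos δ sin H₀ = 3.1416×0.76380×0.77826 + 0.64546×0.62795×0.00000 = 1.867477 + 0.000000 = 1.867477.
Q̄ = (S₀/π) × [bracket] = (1297/π) × 1.867477 = 771.0 W/m².

Q̄ ≈ 771 W/m²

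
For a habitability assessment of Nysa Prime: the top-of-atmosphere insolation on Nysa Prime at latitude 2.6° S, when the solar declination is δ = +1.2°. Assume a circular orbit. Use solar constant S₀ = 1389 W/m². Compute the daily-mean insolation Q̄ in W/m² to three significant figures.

cos H₀ = −tan(-2.6°) tan(+1.200°) = 0.0010, H₀ = 1.5698 rad.
Bracket: H₀ sin φ sin δ + cos φ cos δ sin H₀ = 1.5698×-0.04536×0.02094 + 0.99897×0.99978×1.00000 = -0.001491 + 0.998750 = 0.997259.
Q̄ = (S₀/π) × [bracket] = (1389/π) × 0.997259 = 440.9 W/m².

Q̄ ≈ 441 W/m²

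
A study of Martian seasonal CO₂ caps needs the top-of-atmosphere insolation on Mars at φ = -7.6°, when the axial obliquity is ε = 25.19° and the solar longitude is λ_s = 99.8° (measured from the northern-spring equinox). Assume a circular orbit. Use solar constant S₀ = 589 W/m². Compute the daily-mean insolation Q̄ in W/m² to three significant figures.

Solar declination: sin δ = sin ε · sin λ_s = sin 25.19° × sin 99.8° = 0.41941, so δ = +24.797°.
cos H₀ = −tan(-7.6°) tan(+24.797°) = 0.0616, H₀ = 1.5091 rad.
Bracket: H₀ sin φ sin δ + cos φ cos δ sin H₀ = 1.5091×-0.13226×0.41941 + 0.99122×0.90780×0.99810 = -0.083712 + 0.898120 = 0.814408.
Q̄ = (S₀/π) × [bracket] = (589/π) × 0.814408 = 152.7 W/m².

Q̄ ≈ 153 W/m²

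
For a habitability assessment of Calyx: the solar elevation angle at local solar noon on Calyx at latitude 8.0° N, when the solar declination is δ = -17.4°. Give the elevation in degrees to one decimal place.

At local noon the hour angle is zero, so the zenith angle equals |ϕ − δ| = |+8.0° − (-17.400°)| = 25.400°.
Elevation = 90° − 25.400° = 64.6°.

64.6°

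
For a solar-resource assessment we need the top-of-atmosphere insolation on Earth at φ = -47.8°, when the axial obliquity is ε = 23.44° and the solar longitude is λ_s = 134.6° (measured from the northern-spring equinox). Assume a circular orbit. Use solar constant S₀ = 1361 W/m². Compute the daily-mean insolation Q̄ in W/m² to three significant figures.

Solar declination: sin δ = sin ε · sin λ_s = sin 23.44° × sin 134.6° = 0.28324, so δ = +16.453°.
cos H₀ = −tan(-47.8°) tan(+16.453°) = 0.3257, H₀ = 1.2390 rad.
Bracket: H₀ sin φ sin δ + cos φ cos δ sin H₀ = 1.2390×-0.74080×0.28324 + 0.67172×0.95905×0.94547 = -0.259972 + 0.609084 = 0.349112.
Q̄ = (S₀/π) × [bracket] = (1361/π) × 0.349112 = 151.2 W/m².

Q̄ ≈ 151 W/m²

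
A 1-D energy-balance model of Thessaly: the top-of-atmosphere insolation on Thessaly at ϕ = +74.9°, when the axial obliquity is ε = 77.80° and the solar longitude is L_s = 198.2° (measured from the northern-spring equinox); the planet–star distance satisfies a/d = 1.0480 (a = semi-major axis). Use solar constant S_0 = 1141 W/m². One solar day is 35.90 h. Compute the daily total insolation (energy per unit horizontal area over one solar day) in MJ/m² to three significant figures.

Solar declination: sin δ = sin ε · sin L_s = sin 77.80° × sin 198.2° = -0.30528, so δ = -17.775°.
cos h₀ = −tan(+74.9°) tan(-17.775°) = 1.1881 ≥ 1 ⇒ polar night, h₀ = 0 and Q̄ = 0.
Inverse-square distance factor (a/d)² = 1.0480² = 1.098304.
Daily total = Q̄ × 35.90 h × 3600 s/h = 0.00 MJ/m².

0.00 MJ/m²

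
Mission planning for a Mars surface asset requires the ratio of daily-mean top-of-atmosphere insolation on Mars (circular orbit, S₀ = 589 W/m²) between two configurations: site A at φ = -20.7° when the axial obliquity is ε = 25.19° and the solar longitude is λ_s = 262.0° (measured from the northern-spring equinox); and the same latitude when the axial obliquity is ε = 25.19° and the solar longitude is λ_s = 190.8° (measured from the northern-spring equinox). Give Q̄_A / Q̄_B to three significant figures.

Q̄_A / Q̄_B ≈ 1.12

— Configuration A (φ=-20.7°):
Solar declination: sin δ = sin ε · sin λ_s = sin 25.19° × sin 262.0° = -0.42148, so δ = -24.928°.
cos H₀ = −tan(-20.7°) tan(-24.928°) = -0.1756, H₀ = 1.7473 rad.
Bracket: H₀ sin φ sin δ + cos φ cos δ sin H₀ = 1.7473×-0.35347×-0.42148 + 0.93544×0.90684×0.98446 = 0.260314 + 0.835112 = 1.095426.
Q̄ = (S₀/π) × [bracket] = (589/π) × 1.095426 = 205.38 W/m².
— Configuration B (φ=-20.7°):
Solar declination: sin δ = sin ε · sin λ_s = sin 25.19° × sin 190.8° = -0.07975, so δ = -4.574°.
cos H₀ = −tan(-20.7°) tan(-4.574°) = -0.0302, H₀ = 1.6010 rad.
Bracket: H₀ sin φ sin δ + cos φ cos δ sin H₀ = 1.6010×-0.35347×-0.07975 + 0.93544×0.99681×0.99954 = 0.045131 + 0.932027 = 0.977158.
Q̄ = (S₀/π) × [bracket] = (589/π) × 0.977158 = 183.20 W/m².
Ratio Q̄_A / Q̄_B = 205.38 / 183.20 = 1.121.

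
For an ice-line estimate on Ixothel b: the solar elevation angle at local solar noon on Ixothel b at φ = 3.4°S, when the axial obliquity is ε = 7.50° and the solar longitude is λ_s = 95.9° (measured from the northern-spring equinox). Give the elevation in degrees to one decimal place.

79.1°

Solar declination: sin δ = sin ε · sin λ_s = sin 7.50° × sin 95.9° = 0.12983, so δ = +7.460°.
At local noon the hour angle is zero, so the zenith angle equals |φ − δ| = |-3.4° − (+7.460°)| = 10.860°.
Elevation = 90° − 10.860° = 79.1°.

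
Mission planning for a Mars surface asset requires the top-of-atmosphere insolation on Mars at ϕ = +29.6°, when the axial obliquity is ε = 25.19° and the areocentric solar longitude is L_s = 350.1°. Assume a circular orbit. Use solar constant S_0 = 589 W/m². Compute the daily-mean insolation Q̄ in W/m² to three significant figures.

Q̄ ≈ 152 W/m²

sin δ = sin 25.19° × sin 350.1° = -0.07318, so δ = -4.196°.
cos h₀ = −tan(+29.6°) tan(-4.196°) = 0.0417, h₀ = 1.5291 rad.
Bracket: h₀ sin ϕ sin δ + cos ϕ cos δ sin h₀ = 1.5291×0.49394×-0.07318 + 0.86949×0.99732×0.99913 = -0.055272 + 0.866405 = 0.811133.
Q̄ = (S_0/π) × [bracket] = (589/π) × 0.811133 = 152.1 W/m².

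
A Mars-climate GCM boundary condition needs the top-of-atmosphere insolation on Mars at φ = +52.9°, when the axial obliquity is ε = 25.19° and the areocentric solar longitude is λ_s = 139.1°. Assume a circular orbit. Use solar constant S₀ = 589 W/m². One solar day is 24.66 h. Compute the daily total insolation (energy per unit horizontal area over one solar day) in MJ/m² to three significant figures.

sin δ = sin 25.19° × sin 139.1° = 0.27867, so δ = +16.181°.
cos H₀ = −tan(+52.9°) tan(+16.181°) = -0.3837, H₀ = 1.9646 rad.
Bracket: H₀ sin φ sin δ + cos φ cos δ sin H₀ = 1.9646×0.79758×0.27867 + 0.60321×0.96039×0.92347 = 0.436655 + 0.534982 = 0.971637.
Q̄ = (S₀/π) × [bracket] = (589/π) × 0.971637 = 182.17 W/m².
Daily total = Q̄ × 24.66 h × 3600 s/h = 182.17 × 24.66 × 3600 / 10⁶ = 16.17 MJ/m².

16.2 MJ/m²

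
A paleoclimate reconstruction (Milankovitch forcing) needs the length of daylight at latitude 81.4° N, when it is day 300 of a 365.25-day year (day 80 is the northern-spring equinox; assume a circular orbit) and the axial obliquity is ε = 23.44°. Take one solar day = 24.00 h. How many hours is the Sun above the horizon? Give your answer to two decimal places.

Solar longitude: λ_s = 360° × (300 − 80)/365.25 = 216.838°.
sin δ = sin 23.44° × sin 216.838° = -0.23849, so δ = -13.798°.
cos H₀ = −tan φ · tan δ = 1.6238 ≥ 1, so the Sun never rises (polar night) and H₀ = 0.
Daylight = 2H₀/(2π) × 24.00 h = (0.0000/π) × 24.00 = 0.00 h.

0.00 h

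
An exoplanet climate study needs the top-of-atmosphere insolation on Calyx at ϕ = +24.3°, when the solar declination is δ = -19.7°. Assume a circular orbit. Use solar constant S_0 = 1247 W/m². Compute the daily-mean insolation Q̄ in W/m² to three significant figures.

cos h₀ = −tan(+24.3°) tan(-19.700°) = 0.1617, h₀ = 1.4084 rad.
Bracket: h₀ sin ϕ sin δ + cos ϕ cos δ sin h₀ = 1.4084×0.41151×-0.33710 + 0.91140×0.94147×0.98685 = -0.195373 + 0.846772 = 0.651399.
Q̄ = (S_0/π) × [bracket] = (1247/π) × 0.651399 = 258.6 W/m².

Q̄ ≈ 259 W/m²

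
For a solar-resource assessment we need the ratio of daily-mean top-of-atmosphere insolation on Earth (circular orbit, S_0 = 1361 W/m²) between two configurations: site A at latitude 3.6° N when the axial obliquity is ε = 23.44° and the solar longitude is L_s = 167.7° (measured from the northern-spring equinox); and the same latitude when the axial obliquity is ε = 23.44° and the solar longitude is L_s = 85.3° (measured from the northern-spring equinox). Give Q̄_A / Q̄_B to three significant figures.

— Configuration A (ϕ=+3.6°):
Solar declination: sin δ = sin ε · sin L_s = sin 23.44° × sin 167.7° = 0.08474, so δ = +4.861°.
cos h₀ = −tan(+3.6°) tan(+4.861°) = -0.0054, h₀ = 1.5761 rad.
Bracket: h₀ sin ϕ sin δ + cos ϕ cos δ sin h₀ = 1.5761×0.06279×0.08474 + 0.99803×0.99640×0.99999 = 0.008386 + 0.994427 = 1.002813.
Q̄ = (S_0/π) × [bracket] = (1361/π) × 1.002813 = 434.44 W/m².
— Configuration B (ϕ=+3.6°):
Solar declination: sin δ = sin ε · sin L_s = sin 23.44° × sin 85.3° = 0.39645, so δ = +23.356°.
cos h₀ = −tan(+3.6°) tan(+23.356°) = -0.0272, h₀ = 1.5980 rad.
Bracket: h₀ sin ϕ sin δ + cos ϕ cos δ sin h₀ = 1.5980×0.06279×0.39645 + 0.99803×0.91806×0.99963 = 0.039779 + 0.915912 = 0.955691.
Q̄ = (S_0/π) × [bracket] = (1361/π) × 0.955691 = 414.02 W/m².
Ratio Q̄_A / Q̄_B = 434.44 / 414.02 = 1.049.

Q̄_A / Q̄_B ≈ 1.05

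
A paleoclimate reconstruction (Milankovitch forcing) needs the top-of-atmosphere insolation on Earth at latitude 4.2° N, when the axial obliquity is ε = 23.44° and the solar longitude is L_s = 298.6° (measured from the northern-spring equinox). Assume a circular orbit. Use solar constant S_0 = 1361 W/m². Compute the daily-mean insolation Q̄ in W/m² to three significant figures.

Q̄ ≈ 388 W/m²

Solar declination: sin δ = sin ε · sin L_s = sin 23.44° × sin 298.6° = -0.34925, so δ = -20.442°.
cos h₀ = −tan(+4.2°) tan(-20.442°) = 0.0274, h₀ = 1.5434 rad.
Bracket: h₀ sin ϕ sin δ + cos ϕ cos δ sin h₀ = 1.5434×0.07324×-0.34925 + 0.99731×0.93703×0.99963 = -0.039479 + 0.934164 = 0.894685.
Q̄ = (S_0/π) × [bracket] = (1361/π) × 0.894685 = 387.6 W/m².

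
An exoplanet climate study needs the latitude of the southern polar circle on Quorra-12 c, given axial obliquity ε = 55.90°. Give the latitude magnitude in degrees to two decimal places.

The polar circle is the lowest latitude that experiences at least one full rotation of continuous darkness at the northern-summer solstice; it lies at |ϕ| = 90° − ε = 90° − 55.90° = 34.10°.

34.10°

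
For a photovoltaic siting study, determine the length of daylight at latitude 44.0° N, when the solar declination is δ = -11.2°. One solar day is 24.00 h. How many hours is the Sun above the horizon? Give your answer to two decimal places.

10.53 h

cos H₀ = −tan φ · tan δ = −tan(+44.0°) × tan(-11.200°) = 0.1912, so H₀ = 1.3784 rad = 78.98°.
Daylight = 2H₀/(2π) × 24.00 h = (1.3784/π) × 24.00 = 10.53 h.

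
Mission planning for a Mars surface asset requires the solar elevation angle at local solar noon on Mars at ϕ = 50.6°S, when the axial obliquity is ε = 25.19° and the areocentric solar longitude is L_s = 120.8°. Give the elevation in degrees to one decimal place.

sin δ = sin 25.19° × sin 120.8° = 0.36559, so δ = +21.444°.
At local noon the hour angle is zero, so the zenith angle equals |ϕ − δ| = |-50.6° − (+21.444°)| = 72.044°.
Elevation = 90° − 72.044° = 18.0°.

18.0°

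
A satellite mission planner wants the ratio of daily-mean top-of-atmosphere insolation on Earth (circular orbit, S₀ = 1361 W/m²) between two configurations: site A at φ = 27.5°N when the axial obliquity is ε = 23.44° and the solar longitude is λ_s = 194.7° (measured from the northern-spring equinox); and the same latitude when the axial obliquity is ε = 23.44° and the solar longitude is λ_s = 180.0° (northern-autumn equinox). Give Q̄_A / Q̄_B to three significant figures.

— Configuration A (φ=+27.5°):
Solar declination: sin δ = sin ε · sin λ_s = sin 23.44° × sin 194.7° = -0.10094, so δ = -5.793°.
cos H₀ = −tan(+27.5°) tan(-5.793°) = 0.0528, H₀ = 1.5180 rad.
Bracket: H₀ sin φ sin δ + cos φ cos δ sin H₀ = 1.5180×0.46175×-0.10094 + 0.88701×0.99489×0.99860 = -0.070753 + 0.881242 = 0.810489.
Q̄ = (S₀/π) × [bracket] = (1361/π) × 0.810489 = 351.12 W/m².
— Configuration B (φ=+27.5°):
Solar declination: sin δ = sin ε · sin λ_s = sin 23.44° × sin 180.0° = 0.00000, so δ = +0.000°.
cos H₀ = −tan(+27.5°) tan(+0.000°) = -0.0000, H₀ = 1.5708 rad.
Bracket: H₀ sin φ sin δ + cos φ cos δ sin H₀ = 1.5708×0.46175×0.00000 + 0.88701×1.00000×1.00000 = 0.000000 + 0.887010 = 0.887010.
Q̄ = (S₀/π) × [bracket] = (1361/π) × 0.887010 = 384.27 W/m².
Ratio Q̄_A / Q̄_B = 351.12 / 384.27 = 0.9137.

Q̄_A / Q̄_B ≈ 0.914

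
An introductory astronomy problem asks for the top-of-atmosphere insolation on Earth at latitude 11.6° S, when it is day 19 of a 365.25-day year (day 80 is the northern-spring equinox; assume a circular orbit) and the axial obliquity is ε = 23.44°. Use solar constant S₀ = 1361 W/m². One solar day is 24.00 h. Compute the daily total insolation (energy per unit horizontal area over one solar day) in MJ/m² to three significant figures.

Solar longitude: λ_s = 360° × (19 − 80)/365.25 = -60.123°, i.e. -60.123° + 360° = 299.877°.
sin δ = sin 23.44° × sin 299.877° = -0.34492, so δ = -20.177°.
cos H₀ = −tan(-11.6°) tan(-20.177°) = -0.0754, H₀ = 1.6463 rad.
Bracket: H₀ sin φ sin δ + cos φ cos δ sin H₀ = 1.6463×-0.20108×-0.34492 + 0.97958×0.93863×0.99715 = 0.114182 + 0.916843 = 1.031025.
Q̄ = (S₀/π) × [bracket] = (1361/π) × 1.031025 = 446.66 W/m².
Daily total = Q̄ × 24.00 h × 3600 s/h = 446.66 × 24.00 × 3600 / 10⁶ = 38.59 MJ/m².

38.6 MJ/m²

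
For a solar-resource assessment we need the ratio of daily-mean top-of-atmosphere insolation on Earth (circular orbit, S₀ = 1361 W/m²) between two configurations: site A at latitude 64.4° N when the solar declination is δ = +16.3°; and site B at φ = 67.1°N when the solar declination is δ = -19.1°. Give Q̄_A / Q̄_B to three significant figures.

Q̄_A / Q̄_B ≈ 33.3

— Configuration A (φ=+64.4°):
cos H₀ = −tan(+64.4°) tan(+16.300°) = -0.6103, H₀ = 2.2273 rad.
Bracket: H₀ sin φ sin δ + cos φ cos δ sin H₀ = 2.2273×0.90183×0.28067 + 0.43209×0.95981×0.79215 = 0.563767 + 0.328524 = 0.892291.
Q̄ = (S₀/π) × [bracket] = (1361/π) × 0.892291 = 386.56 W/m².
— Configuration B (φ=+67.1°):
cos H₀ = −tan(+67.1°) tan(-19.100°) = 0.8198, H₀ = 0.6098 rad.
Bracket: H₀ sin φ sin δ + cos φ cos δ sin H₀ = 0.6098×0.92119×-0.32722 + 0.38912×0.94495×0.57270 = -0.183813 + 0.210581 = 0.026768.
Q̄ = (S₀/π) × [bracket] = (1361/π) × 0.026768 = 11.596 W/m².
Ratio Q̄_A / Q̄_B = 386.56 / 11.596 = 33.34.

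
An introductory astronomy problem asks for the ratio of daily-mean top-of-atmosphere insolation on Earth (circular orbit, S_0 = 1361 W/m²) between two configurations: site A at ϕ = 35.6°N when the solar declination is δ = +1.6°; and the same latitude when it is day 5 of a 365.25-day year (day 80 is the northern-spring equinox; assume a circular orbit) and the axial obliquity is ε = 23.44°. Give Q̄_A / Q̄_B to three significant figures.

Q̄_A / Q̄_B ≈ 1.93

— Configuration A (ϕ=+35.6°):
cos h₀ = −tan(+35.6°) tan(+1.600°) = -0.0200, h₀ = 1.5908 rad.
Bracket: h₀ sin ϕ sin δ + cos ϕ cos δ sin h₀ = 1.5908×0.58212×0.02792 + 0.81310×0.99961×0.99980 = 0.025855 + 0.812620 = 0.838475.
Q̄ = (S_0/π) × [bracket] = (1361/π) × 0.838475 = 363.24 W/m².
— Configuration B (ϕ=+35.6°):
Solar longitude: L_s = 360° × (5 − 80)/365.25 = -73.922°, i.e. -73.922° + 360° = 286.078°.
sin δ = sin 23.44° × sin 286.078° = -0.38223, so δ = -22.472°.
cos h₀ = −tan(+35.6°) tan(-22.472°) = 0.2961, h₀ = 1.2702 rad.
Bracket: h₀ sin ϕ sin δ + cos ϕ cos δ sin h₀ = 1.2702×0.58212×-0.38223 + 0.81310×0.92407×0.95515 = -0.282624 + 0.717663 = 0.435039.
Q̄ = (S_0/π) × [bracket] = (1361/π) × 0.435039 = 188.47 W/m².
Ratio Q̄_A / Q̄_B = 363.24 / 188.47 = 1.927.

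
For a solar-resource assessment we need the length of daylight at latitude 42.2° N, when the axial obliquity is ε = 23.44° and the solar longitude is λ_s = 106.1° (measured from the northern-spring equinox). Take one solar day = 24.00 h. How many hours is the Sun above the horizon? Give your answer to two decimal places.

Solar declination: sin δ = sin ε · sin λ_s = sin 23.44° × sin 106.1° = 0.38219, so δ = +22.469°.
cos H₀ = −tan φ · tan δ = −tan(+42.2°) × tan(+22.469°) = -0.3750, so H₀ = 1.9552 rad = 112.03°.
Daylight = 2H₀/(2π) × 24.00 h = (1.9552/π) × 24.00 = 14.94 h.

14.94 h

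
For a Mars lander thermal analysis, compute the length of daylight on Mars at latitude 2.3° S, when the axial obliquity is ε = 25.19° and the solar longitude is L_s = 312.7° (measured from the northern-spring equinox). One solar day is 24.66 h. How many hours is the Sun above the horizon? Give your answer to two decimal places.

Solar declination: sin δ = sin ε · sin L_s = sin 25.19° × sin 312.7° = -0.31280, so δ = -18.228°.
cos h₀ = −tan ϕ · tan δ = −tan(-2.3°) × tan(-18.228°) = -0.0132, so h₀ = 1.5840 rad = 90.76°.
Daylight = 2h₀/(2π) × 24.66 h = (1.5840/π) × 24.66 = 12.43 h.

12.43 h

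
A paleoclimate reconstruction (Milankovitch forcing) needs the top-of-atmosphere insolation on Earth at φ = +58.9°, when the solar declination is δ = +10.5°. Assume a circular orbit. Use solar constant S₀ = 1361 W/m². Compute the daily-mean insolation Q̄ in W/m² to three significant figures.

cos H₀ = −tan(+58.9°) tan(+10.500°) = -0.3072, H₀ = 1.8831 rad.
Bracket: H₀ sin φ sin δ + cos φ cos δ sin H₀ = 1.8831×0.85627×0.18224 + 0.51653×0.98325×0.95163 = 0.293851 + 0.483312 = 0.777163.
Q̄ = (S₀/π) × [bracket] = (1361/π) × 0.777163 = 336.7 W/m².

Q̄ ≈ 337 W/m²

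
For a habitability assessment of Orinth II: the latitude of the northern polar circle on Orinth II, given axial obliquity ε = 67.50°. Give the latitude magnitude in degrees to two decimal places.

22.50°

The polar circle is the lowest latitude that experiences at least one full rotation of continuous daylight at the northern-summer solstice; it lies at |ϕ| = 90° − ε = 90° − 67.50° = 22.50°.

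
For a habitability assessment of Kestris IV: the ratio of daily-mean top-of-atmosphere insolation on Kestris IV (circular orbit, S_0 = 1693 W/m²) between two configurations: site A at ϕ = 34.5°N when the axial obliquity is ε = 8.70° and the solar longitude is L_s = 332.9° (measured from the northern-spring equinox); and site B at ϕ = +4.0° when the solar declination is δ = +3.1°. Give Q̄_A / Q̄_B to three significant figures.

— Configuration A (ϕ=+34.5°):
Solar declination: sin δ = sin ε · sin L_s = sin 8.70° × sin 332.9° = -0.06891, so δ = -3.951°.
cos h₀ = −tan(+34.5°) tan(-3.951°) = 0.0475, h₀ = 1.5233 rad.
Bracket: h₀ sin ϕ sin δ + cos ϕ cos δ sin h₀ = 1.5233×0.56641×-0.06891 + 0.82413×0.99762×0.99887 = -0.059456 + 0.821240 = 0.761784.
Q̄ = (S_0/π) × [bracket] = (1693/π) × 0.761784 = 410.52 W/m².
— Configuration B (ϕ=+4.0°):
cos h₀ = −tan(+4.0°) tan(+3.100°) = -0.0038, h₀ = 1.5746 rad.
Bracket: h₀ sin ϕ sin δ + cos ϕ cos δ sin h₀ = 1.5746×0.06976×0.05408 + 0.99756×0.99854×0.99999 = 0.005940 + 0.996094 = 1.002034.
Q̄ = (S_0/π) × [bracket] = (1693/π) × 1.002034 = 539.99 W/m².
Ratio Q̄_A / Q̄_B = 410.52 / 539.99 = 0.7602.

Q̄_A / Q̄_B ≈ 0.760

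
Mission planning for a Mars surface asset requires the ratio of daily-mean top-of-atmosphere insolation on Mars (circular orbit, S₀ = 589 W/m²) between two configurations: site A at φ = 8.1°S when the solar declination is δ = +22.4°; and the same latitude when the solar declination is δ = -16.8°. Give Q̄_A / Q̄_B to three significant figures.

Q̄_A / Q̄_B ≈ 0.822

— Configuration A (φ=-8.1°):
cos H₀ = −tan(-8.1°) tan(+22.400°) = 0.0587, H₀ = 1.5121 rad.
Bracket: H₀ sin φ sin δ + cos φ cos δ sin H₀ = 1.5121×-0.14090×0.38107 + 0.99002×0.92455×0.99828 = -0.081189 + 0.913749 = 0.832560.
Q̄ = (S₀/π) × [bracket] = (589/π) × 0.832560 = 156.09 W/m².
— Configuration B (φ=-8.1°):
cos H₀ = −tan(-8.1°) tan(-16.800°) = -0.0430, H₀ = 1.6138 rad.
Bracket: H₀ sin φ sin δ + cos φ cos δ sin H₀ = 1.6138×-0.14090×-0.28903 + 0.99002×0.95732×0.99908 = 0.065721 + 0.946894 = 1.012615.
Q̄ = (S₀/π) × [bracket] = (589/π) × 1.012615 = 189.85 W/m².
Ratio Q̄_A / Q̄_B = 156.09 / 189.85 = 0.8222.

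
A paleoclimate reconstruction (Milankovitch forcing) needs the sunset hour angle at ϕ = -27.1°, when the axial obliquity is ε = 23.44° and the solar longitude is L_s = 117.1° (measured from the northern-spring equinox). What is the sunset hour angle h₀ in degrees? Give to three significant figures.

Solar declination: sin δ = sin ε · sin L_s = sin 23.44° × sin 117.1° = 0.35412, so δ = +20.739°.
cos h₀ = −tan ϕ · tan δ = −tan(-27.1°) × tan(+20.739°) = 0.1938, so h₀ = 1.3758 rad = 78.83°.

h₀ = 78.8°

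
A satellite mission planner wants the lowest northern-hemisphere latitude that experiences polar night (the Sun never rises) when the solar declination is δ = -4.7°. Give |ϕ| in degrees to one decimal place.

Polar night requires cos h₀ = −tan ϕ tan δ ≥ 1, i.e. tan ϕ tan δ ≤ −1.
The boundary is |tan ϕ| · |tan δ| = 1, so |ϕ| = 90° − |δ| = 90° − 4.7° = 85.3° in the northern hemisphere.

|ϕ| = 85.3°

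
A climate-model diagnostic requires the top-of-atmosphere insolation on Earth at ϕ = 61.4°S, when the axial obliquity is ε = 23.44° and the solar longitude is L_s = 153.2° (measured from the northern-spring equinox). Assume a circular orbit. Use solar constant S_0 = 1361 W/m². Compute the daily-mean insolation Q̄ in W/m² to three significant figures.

Solar declination: sin δ = sin ε · sin L_s = sin 23.44° × sin 153.2° = 0.17935, so δ = +10.332°.
cos h₀ = −tan(-61.4°) tan(+10.332°) = 0.3344, h₀ = 1.2298 rad.
Bracket: h₀ sin ϕ sin δ + cos ϕ cos δ sin h₀ = 1.2298×-0.87798×0.17935 + 0.47869×0.98378×0.94244 = -0.193651 + 0.443819 = 0.250168.
Q̄ = (S_0/π) × [bracket] = (1361/π) × 0.250168 = 108.4 W/m².

Q̄ ≈ 108 W/m²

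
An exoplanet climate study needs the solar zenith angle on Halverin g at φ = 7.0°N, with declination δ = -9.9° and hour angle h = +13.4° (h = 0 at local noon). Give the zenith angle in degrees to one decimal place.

cos θ_z = sin φ sin δ + cos φ cos δ cos h = -0.020953 + 0.951148 = 0.930195.
θ_z = arccos(0.930195) = 21.5°.

θ_z = 21.5°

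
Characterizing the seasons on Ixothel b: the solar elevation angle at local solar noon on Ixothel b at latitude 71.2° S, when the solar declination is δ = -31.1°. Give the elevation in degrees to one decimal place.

At local noon the hour angle is zero, so the zenith angle equals |φ − δ| = |-71.2° − (-31.100°)| = 40.100°.
Elevation = 90° − 40.100° = 49.9°.

49.9°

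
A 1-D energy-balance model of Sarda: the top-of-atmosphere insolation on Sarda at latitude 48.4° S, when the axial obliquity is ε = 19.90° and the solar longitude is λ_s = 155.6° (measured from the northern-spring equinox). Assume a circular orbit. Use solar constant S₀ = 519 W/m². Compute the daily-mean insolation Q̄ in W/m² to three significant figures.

Q̄ ≈ 82.7 W/m²

Solar declination: sin δ = sin ε · sin λ_s = sin 19.90° × sin 155.6° = 0.14061, so δ = +8.083°.
cos H₀ = −tan(-48.4°) tan(+8.083°) = 0.1600, H₀ = 1.4101 rad.
Bracket: H₀ sin φ sin δ + cos φ cos δ sin H₀ = 1.4101×-0.74780×0.14061 + 0.66393×0.99006×0.98712 = -0.148269 + 0.648864 = 0.500595.
Q̄ = (S₀/π) × [bracket] = (519/π) × 0.500595 = 82.70 W/m².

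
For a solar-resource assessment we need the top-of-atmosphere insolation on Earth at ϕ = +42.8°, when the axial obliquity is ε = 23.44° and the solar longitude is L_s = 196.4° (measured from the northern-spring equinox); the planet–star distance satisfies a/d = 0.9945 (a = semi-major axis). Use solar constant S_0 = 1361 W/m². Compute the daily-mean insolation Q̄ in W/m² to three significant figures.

Solar declination: sin δ = sin ε · sin L_s = sin 23.44° × sin 196.4° = -0.11231, so δ = -6.449°.
cos h₀ = −tan(+42.8°) tan(-6.449°) = 0.1047, h₀ = 1.4659 rad.
Bracket: h₀ sin ϕ sin δ + cos ϕ cos δ sin h₀ = 1.4659×0.67944×-0.11231 + 0.73373×0.99367×0.99451 = -0.111860 + 0.725083 = 0.613223.
Inverse-square distance factor (a/d)² = 0.9945² = 0.989030.
Q̄ = (S_0/π) × 0.989030 × [bracket] = (1361/π) × 0.989030 × 0.613223 = 262.7 W/m².

Q̄ ≈ 263 W/m²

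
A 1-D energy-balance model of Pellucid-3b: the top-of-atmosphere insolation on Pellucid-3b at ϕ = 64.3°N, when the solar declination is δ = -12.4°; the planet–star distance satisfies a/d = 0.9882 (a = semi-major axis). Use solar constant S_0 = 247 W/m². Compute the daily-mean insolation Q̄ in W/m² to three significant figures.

cos h₀ = −tan(+64.3°) tan(-12.400°) = 0.4568, h₀ = 1.0964 rad.
Bracket: h₀ sin ϕ sin δ + cos ϕ cos δ sin h₀ = 1.0964×0.90108×-0.21474 + 0.43366×0.97667×0.88955 = -0.212151 + 0.376762 = 0.164611.
Inverse-square distance factor (a/d)² = 0.9882² = 0.976539.
Q̄ = (S_0/π) × 0.976539 × [bracket] = (247/π) × 0.976539 × 0.164611 = 12.64 W/m².

Q̄ ≈ 12.6 W/m²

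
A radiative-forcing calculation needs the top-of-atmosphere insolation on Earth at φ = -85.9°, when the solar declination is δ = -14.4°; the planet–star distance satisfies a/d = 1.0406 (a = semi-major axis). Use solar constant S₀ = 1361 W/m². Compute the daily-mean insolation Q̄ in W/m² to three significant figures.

Q̄ ≈ 366 W/m²

cos H₀ = −tan(-85.9°) tan(-14.400°) = -3.5819 ≤ −1 ⇒ polar day, H₀ = π.
Bracket: H₀ sin φ sin δ + cos φ cos δ sin H₀ = 3.1416×-0.99744×-0.24869 + 0.07150×0.96858×0.00000 = 0.779284 + 0.000000 = 0.779284.
Inverse-square distance factor (a/d)² = 1.0406² = 1.082848.
Q̄ = (S₀/π) × 1.082848 × [bracket] = (1361/π) × 1.082848 × 0.779284 = 365.6 W/m².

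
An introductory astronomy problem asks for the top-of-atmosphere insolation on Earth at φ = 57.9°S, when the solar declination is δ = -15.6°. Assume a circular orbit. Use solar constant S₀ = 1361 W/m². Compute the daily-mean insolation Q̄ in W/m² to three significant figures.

Q̄ ≈ 399 W/m²

cos H₀ = −tan(-57.9°) tan(-15.600°) = -0.4451, H₀ = 2.0321 rad.
Bracket: H₀ sin φ sin δ + cos φ cos δ sin H₀ = 2.0321×-0.84712×-0.26892 + 0.53140×0.96316×0.89549 = 0.462928 + 0.458333 = 0.921261.
Q̄ = (S₀/π) × [bracket] = (1361/π) × 0.921261 = 399.1 W/m².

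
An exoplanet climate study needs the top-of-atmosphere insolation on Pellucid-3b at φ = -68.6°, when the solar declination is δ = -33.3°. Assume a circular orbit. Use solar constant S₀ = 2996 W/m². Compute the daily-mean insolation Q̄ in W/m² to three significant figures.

cos H₀ = −tan(-68.6°) tan(-33.300°) = -1.6762 ≤ −1 ⇒ polar day, H₀ = π.
Bracket: H₀ sin φ sin δ + cos φ cos δ sin H₀ = 3.1416×-0.93106×-0.54902 + 0.36488×0.83581×0.00000 = 1.605893 + 0.000000 = 1.605893.
Q̄ = (S₀/π) × [bracket] = (2996/π) × 1.605893 = 1531 W/m².

Q̄ ≈ 1.53e+03 W/m²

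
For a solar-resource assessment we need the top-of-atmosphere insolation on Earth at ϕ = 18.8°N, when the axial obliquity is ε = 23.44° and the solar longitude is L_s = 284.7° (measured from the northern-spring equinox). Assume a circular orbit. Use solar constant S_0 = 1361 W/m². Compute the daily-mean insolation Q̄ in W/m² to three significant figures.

Solar declination: sin δ = sin ε · sin L_s = sin 23.44° × sin 284.7° = -0.38477, so δ = -22.629°.
cos h₀ = −tan(+18.8°) tan(-22.629°) = 0.1419, h₀ = 1.4284 rad.
Bracket: h₀ sin ϕ sin δ + cos ϕ cos δ sin h₀ = 1.4284×0.32227×-0.38477 + 0.94665×0.92301×0.98988 = -0.177121 + 0.864925 = 0.687804.
Q̄ = (S_0/π) × [bracket] = (1361/π) × 0.687804 = 298.0 W/m².

Q̄ ≈ 298 W/m²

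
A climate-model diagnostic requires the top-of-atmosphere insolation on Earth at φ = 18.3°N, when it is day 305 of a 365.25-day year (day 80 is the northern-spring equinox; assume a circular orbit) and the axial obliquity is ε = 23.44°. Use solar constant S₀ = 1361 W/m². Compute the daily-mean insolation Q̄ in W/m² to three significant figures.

Q̄ ≈ 342 W/m²

Solar longitude: λ_s = 360° × (305 − 80)/365.25 = 221.766°.
sin δ = sin 23.44° × sin 221.766° = -0.26496, so δ = -15.365°.
cos H₀ = −tan(+18.3°) tan(-15.365°) = 0.0909, H₀ = 1.4798 rad.
Bracket: H₀ sin φ sin δ + cos φ cos δ sin H₀ = 1.4798×0.31399×-0.26496 + 0.94943×0.96426×0.99586 = -0.123112 + 0.911707 = 0.788595.
Q̄ = (S₀/π) × [bracket] = (1361/π) × 0.788595 = 341.6 W/m².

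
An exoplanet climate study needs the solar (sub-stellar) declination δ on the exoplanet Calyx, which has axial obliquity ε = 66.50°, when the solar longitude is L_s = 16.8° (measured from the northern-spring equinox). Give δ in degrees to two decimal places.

sin δ = sin ε · sin L_s = sin 66.50° × sin 16.8° = 0.265060.
δ = arcsin(0.265060) = +15.37°.

δ = +15.37°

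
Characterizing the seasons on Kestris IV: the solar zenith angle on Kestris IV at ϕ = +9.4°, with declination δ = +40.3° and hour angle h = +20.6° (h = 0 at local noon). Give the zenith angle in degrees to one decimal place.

cos θ_z = sin ϕ sin δ + cos ϕ cos δ cos h = 0.105638 + 0.704317 = 0.809955.
θ_z = arccos(0.809955) = 35.9°.

θ_z = 35.9°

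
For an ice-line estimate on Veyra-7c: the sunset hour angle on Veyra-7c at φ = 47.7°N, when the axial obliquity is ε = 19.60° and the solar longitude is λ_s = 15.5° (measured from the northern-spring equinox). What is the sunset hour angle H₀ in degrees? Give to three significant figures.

H₀ = 95.7°

Solar declination: sin δ = sin ε · sin λ_s = sin 19.60° × sin 15.5° = 0.08965, so δ = +5.143°.
cos H₀ = −tan φ · tan δ = −tan(+47.7°) × tan(+5.143°) = -0.0989, so H₀ = 1.6699 rad = 95.68°.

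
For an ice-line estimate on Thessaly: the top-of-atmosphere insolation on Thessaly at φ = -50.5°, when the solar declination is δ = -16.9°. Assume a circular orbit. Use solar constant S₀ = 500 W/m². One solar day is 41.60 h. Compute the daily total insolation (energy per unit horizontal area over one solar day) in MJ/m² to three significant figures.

cos H₀ = −tan(-50.5°) tan(-16.900°) = -0.3686, H₀ = 1.9483 rad.
Bracket: H₀ sin φ sin δ + cos φ cos δ sin H₀ = 1.9483×-0.77162×-0.29070 + 0.63608×0.95681×0.92960 = 0.437023 + 0.565762 = 1.002785.
Q̄ = (S₀/π) × [bracket] = (500/π) × 1.002785 = 159.60 W/m².
Daily total = Q̄ × 41.60 h × 3600 s/h = 159.60 × 41.60 × 3600 / 10⁶ = 23.90 MJ/m².

23.9 MJ/m²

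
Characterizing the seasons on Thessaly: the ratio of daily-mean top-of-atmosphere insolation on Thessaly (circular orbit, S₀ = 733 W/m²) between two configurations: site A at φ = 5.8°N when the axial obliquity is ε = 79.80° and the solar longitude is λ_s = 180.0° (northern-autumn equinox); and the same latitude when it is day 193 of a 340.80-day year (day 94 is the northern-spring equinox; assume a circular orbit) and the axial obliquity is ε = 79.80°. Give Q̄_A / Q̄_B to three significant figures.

Q̄_A / Q̄_B ≈ 2.12

— Configuration A (φ=+5.8°):
Solar declination: sin δ = sin ε · sin λ_s = sin 79.80° × sin 180.0° = 0.00000, so δ = +0.000°.
cos H₀ = −tan(+5.8°) tan(+0.000°) = -0.0000, H₀ = 1.5708 rad.
Bracket: H₀ sin φ sin δ + cos φ cos δ sin H₀ = 1.5708×0.10106×0.00000 + 0.99488×1.00000×1.00000 = 0.000000 + 0.994880 = 0.994880.
Q̄ = (S₀/π) × [bracket] = (733/π) × 0.994880 = 232.13 W/m².
— Configuration B (φ=+5.8°):
Solar longitude: λ_s = 360° × (193 − 94)/340.80 = 104.577°.
sin δ = sin 79.80° × sin 104.577° = 0.95251, so δ = +72.272°.
cos H₀ = −tan(+5.8°) tan(+72.272°) = -0.3177, H₀ = 1.8941 rad.
Bracket: H₀ sin φ sin δ + cos φ cos δ sin H₀ = 1.8941×0.10106×0.95251 + 0.99488×0.30450×0.94818 = 0.182327 + 0.287243 = 0.469570.
Q̄ = (S₀/π) × [bracket] = (733/π) × 0.469570 = 109.56 W/m².
Ratio Q̄_A / Q̄_B = 232.13 / 109.56 = 2.119.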